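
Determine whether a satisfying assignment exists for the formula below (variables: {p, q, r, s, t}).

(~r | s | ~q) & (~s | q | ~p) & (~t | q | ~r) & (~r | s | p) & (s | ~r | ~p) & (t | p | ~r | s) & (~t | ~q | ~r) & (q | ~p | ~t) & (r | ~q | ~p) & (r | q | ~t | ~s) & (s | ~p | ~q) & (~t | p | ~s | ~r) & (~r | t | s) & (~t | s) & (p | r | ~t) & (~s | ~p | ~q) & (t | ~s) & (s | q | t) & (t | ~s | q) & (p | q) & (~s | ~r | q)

Branch on t: set t = 0.
(~s) alone gives s = 0.
(~r) alone gives r = 0.
(q) alone gives q = 1.
(~p) alone gives p = 0.
This assignment satisfies each clause.
A satisfying assignment: p=0; q=1; r=0; s=0; t=0.

Yes, satisfiable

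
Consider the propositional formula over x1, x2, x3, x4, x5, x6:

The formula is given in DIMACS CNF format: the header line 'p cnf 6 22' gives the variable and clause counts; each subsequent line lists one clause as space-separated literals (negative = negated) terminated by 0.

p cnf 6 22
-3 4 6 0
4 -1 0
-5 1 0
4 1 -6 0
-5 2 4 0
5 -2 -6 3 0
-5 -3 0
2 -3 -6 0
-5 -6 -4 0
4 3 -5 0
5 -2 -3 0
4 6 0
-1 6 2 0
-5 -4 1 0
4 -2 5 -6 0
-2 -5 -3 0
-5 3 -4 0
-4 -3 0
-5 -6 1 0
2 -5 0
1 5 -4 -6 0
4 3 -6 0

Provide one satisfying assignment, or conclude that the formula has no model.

x1 ↦ True, x2 ↦ False, x3 ↦ False, x4 ↦ True, x5 ↦ False, x6 ↦ True

Branch on x4: set x4 = True.
Unit clause (¬x3) forces x3 = False.
Unit clause (¬x5) forces x5 = False.
Branch on x2: set x2 = False.
Branch on x1: set x1 = True.
Unit clause (x6) forces x6 = True.
This assignment satisfies each clause.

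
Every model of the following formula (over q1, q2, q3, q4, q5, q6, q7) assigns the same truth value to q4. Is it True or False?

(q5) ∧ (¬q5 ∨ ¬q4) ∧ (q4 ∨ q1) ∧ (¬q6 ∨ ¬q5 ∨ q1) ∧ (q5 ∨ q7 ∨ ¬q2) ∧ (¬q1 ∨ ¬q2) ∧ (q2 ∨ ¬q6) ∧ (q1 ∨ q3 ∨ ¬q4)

False

Suppose q4 = True.
(q5) alone gives q5 = True.
Now (¬q5) is unsatisfied and unit — conflict.
So every satisfying assignment has q4 = False.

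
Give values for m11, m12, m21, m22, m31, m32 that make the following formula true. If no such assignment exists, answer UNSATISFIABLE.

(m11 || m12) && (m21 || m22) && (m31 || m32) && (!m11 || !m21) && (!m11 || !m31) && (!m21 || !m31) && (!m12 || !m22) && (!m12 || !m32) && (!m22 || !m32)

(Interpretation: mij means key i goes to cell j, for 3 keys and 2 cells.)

Case m11 = true:
The clause (!m21) is unit, so m21 = false.
The clause (m22) is unit, so m22 = true.
The clause (!m31) is unit, so m31 = false.
The clause (m32) is unit, so m32 = true.
That conflicts with the unit clause (!m32).
That branch fails; take m11 = false instead.
The clause (m12) is unit, so m12 = true.
The clause (!m22) is unit, so m22 = false.
The clause (m21) is unit, so m21 = true.
The clause (!m31) is unit, so m31 = false.
The clause (m32) is unit, so m32 = true.
That conflicts with the unit clause (!m32).
Either choice for m11 ends in contradiction.

UNSATISFIABLE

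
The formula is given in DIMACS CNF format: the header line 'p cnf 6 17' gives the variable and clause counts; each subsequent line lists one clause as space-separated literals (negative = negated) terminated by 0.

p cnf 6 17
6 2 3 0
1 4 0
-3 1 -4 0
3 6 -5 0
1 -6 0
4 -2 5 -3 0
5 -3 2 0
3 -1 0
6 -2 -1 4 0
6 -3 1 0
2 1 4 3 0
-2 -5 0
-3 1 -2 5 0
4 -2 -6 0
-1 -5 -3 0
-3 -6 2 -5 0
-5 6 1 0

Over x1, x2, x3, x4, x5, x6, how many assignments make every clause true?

3

There are 2^6 = 64 truth assignments over (x1, x2, x3, x4, x5, x6).
Split on x5. With x5 = True, the clauses containing x5 are satisfied and ¬x5 drops from the rest; 0 of the 2^5 = 32 assignments to the other variables satisfy what remains.
With x5 = False, by the same count on the reduced clause set, 3 assignments work.
(One model: x1=F, x2=T, x3=F, x4=T, x5=F, x6=F.)
Total: 0 + 3 = 3.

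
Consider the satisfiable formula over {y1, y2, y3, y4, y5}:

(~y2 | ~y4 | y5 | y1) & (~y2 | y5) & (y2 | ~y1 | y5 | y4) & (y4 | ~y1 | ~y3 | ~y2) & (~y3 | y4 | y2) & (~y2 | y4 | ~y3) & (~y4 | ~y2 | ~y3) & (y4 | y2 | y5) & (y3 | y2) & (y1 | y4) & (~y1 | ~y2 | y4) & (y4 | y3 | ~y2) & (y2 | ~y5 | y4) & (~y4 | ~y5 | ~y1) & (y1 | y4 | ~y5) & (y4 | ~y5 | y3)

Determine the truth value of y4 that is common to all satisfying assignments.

Suppose y4 = 0.
(y1) alone gives y1 = 1.
(~y2) alone gives y2 = 0.
(y5) alone gives y5 = 1.
Now (~y5) is unsatisfied and unit — conflict.
So every satisfying assignment has y4 = True.

True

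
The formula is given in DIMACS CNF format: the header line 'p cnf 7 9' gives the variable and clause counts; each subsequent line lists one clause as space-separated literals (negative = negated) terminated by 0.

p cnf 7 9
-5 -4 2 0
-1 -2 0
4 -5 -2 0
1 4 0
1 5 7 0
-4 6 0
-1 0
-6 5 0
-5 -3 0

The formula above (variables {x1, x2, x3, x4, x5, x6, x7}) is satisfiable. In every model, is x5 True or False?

True

Suppose x5 = False.
From the singleton clause (¬x1), x1 = False.
From the singleton clause (x4), x4 = True.
From the singleton clause (x7), x7 = True.
From the singleton clause (x6), x6 = True.
Now (¬x6) is unsatisfied and unit — conflict.
So every satisfying assignment has x5 = True.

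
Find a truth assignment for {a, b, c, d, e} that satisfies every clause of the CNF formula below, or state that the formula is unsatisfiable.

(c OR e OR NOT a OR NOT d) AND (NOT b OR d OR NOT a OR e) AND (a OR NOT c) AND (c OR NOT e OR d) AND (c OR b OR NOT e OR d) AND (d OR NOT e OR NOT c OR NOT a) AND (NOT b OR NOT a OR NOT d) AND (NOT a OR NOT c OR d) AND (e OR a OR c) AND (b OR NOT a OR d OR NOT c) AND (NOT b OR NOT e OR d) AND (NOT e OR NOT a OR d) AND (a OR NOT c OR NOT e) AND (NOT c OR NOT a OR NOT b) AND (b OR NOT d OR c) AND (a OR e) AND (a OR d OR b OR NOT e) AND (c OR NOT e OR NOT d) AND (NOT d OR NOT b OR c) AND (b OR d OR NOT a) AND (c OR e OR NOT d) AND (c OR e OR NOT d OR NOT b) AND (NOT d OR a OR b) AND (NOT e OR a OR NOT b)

a ↦ true; b ↦ false; c ↦ true; d ↦ true; e ↦ false

Branch on a: set a = true.
Branch on b: set b = false.
From the singleton clause (d), d = true.
From the singleton clause (c), c = true.
All clauses hold; e can take either value.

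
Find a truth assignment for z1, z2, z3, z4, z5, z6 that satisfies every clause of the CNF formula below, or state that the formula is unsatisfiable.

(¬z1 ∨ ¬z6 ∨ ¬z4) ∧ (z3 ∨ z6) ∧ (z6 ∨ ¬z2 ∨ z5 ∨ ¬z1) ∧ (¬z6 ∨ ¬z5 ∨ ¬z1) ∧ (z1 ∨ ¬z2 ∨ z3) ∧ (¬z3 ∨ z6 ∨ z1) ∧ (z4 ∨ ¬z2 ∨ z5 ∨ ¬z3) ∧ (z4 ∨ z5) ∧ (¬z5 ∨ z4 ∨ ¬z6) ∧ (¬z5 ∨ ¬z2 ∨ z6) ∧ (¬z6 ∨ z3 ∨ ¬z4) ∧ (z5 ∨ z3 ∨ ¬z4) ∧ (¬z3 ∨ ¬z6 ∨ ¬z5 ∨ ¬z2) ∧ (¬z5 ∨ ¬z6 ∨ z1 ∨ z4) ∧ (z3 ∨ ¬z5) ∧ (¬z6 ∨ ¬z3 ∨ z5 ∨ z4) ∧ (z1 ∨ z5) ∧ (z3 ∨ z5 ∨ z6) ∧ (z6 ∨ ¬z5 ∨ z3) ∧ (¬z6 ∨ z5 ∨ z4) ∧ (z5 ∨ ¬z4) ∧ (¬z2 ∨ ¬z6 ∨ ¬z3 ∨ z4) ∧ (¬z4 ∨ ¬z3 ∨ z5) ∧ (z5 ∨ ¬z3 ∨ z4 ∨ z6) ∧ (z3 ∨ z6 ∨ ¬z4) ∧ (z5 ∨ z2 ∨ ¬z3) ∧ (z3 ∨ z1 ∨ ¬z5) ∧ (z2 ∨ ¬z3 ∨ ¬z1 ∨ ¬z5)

z1: False,  z2: False,  z3: True,  z4: True,  z5: True,  z6: True

Case z3 = True:
Case z6 = True:
Case z1 = False:
From the singleton clause (z5), z5 = True.
From the singleton clause (z4), z4 = True.
From the singleton clause (¬z2), z2 = False.
Every clause now holds.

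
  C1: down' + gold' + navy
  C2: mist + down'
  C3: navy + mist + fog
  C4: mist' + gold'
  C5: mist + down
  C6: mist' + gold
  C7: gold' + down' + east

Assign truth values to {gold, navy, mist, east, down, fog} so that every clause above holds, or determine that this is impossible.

UNSATISFIABLE

Branch on mist: set mist = 1.
The clause (gold') is unit, so gold = 0.
But (gold) is also a unit clause — contradiction.
Backtrack on mist: now try mist = 0.
The clause (down') is unit, so down = 0.
But (down) is also a unit clause — contradiction.
Neither mist = 1 nor mist = 0 works.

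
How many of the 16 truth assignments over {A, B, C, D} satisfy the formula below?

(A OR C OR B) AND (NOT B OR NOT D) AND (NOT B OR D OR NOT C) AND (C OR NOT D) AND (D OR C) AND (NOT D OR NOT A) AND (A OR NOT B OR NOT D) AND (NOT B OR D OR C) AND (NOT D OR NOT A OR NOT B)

3

There are 2^4 = 16 truth assignments over (A, B, C, D).
Split on B. With B = true, the clauses containing B are satisfied and NOT B drops from the rest; 0 of the 2^3 = 8 assignments to the other variables satisfy what remains.
With B = false, by the same count on the reduced clause set, 3 assignments work.
(One model: A=F, B=F, C=T, D=F.)
Total: 0 + 3 = 3.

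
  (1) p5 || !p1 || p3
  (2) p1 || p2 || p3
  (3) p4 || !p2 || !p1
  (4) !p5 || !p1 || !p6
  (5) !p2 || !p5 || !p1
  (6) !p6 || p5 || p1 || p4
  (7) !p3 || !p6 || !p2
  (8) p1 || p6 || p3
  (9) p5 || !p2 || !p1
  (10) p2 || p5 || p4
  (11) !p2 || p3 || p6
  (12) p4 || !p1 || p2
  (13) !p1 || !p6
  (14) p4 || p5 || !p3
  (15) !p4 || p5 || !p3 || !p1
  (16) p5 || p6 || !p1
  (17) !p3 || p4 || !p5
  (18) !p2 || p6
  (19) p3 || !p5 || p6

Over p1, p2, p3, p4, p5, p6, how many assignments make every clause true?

There are 2^6 = 64 truth assignments over (p1, p2, p3, p4, p5, p6).
Split on p2. With p2 = true, the clauses containing p2 are satisfied and !p2 drops from the rest; 3 of the 2^5 = 32 assignments to the other variables satisfy what remains.
With p2 = false, by the same count on the reduced clause set, 5 assignments work.
Total: 3 + 5 = 8.

8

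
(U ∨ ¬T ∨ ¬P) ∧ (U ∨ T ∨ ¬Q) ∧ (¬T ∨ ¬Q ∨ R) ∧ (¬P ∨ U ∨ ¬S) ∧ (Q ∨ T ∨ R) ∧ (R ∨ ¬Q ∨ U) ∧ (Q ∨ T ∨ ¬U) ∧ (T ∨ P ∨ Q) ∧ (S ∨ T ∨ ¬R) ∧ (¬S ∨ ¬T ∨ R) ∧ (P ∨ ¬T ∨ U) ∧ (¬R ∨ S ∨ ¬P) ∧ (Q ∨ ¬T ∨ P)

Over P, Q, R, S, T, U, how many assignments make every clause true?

There are 2^6 = 64 truth assignments over (P, Q, R, S, T, U).
Split on P. With P = True, the clauses containing P are satisfied and ¬P drops from the rest; 6 of the 2^5 = 32 assignments to the other variables satisfy what remains.
With P = False, by the same count on the reduced clause set, 5 assignments work.
(One model: P=F, Q=T, R=F, S=F, T=F, U=T.)
Total: 6 + 5 = 11.

11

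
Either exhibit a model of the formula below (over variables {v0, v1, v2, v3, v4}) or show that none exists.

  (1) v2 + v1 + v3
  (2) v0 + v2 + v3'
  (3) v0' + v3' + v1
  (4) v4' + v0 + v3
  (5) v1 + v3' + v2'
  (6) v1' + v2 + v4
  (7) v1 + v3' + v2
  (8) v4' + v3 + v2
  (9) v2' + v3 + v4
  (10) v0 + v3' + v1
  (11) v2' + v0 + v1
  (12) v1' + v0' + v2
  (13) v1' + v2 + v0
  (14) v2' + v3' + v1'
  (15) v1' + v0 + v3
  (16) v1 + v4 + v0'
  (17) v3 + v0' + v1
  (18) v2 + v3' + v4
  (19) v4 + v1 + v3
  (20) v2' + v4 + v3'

v0=1, v1=1, v2=1, v3=0, v4=1

Branch on v2: set v2 = 1.
Branch on v1: set v1 = 1.
From the singleton clause (v3'), v3 = 0.
From the singleton clause (v4), v4 = 1.
From the singleton clause (v0), v0 = 1.
All clauses are satisfied.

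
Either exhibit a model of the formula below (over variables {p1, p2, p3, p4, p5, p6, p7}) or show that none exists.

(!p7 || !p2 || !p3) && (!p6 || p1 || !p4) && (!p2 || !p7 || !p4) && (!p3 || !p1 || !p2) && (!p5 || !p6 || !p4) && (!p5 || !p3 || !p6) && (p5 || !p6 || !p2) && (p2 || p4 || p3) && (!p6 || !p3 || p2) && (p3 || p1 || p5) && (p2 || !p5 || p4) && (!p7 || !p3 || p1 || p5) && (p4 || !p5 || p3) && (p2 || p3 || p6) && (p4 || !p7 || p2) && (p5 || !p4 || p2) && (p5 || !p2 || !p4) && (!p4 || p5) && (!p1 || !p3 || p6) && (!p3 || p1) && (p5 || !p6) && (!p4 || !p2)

Suppose p4 = false.
Suppose p2 = true.
Suppose p7 = true.
Unit clause (!p3) forces p3 = false.
Unit clause (!p5) forces p5 = false.
Unit clause (!p6) forces p6 = false.
Unit clause (p1) forces p1 = true.
This assignment satisfies each clause.

p1 ↦ true; p2 ↦ true; p3 ↦ false; p4 ↦ false; p5 ↦ false; p6 ↦ false; p7 ↦ true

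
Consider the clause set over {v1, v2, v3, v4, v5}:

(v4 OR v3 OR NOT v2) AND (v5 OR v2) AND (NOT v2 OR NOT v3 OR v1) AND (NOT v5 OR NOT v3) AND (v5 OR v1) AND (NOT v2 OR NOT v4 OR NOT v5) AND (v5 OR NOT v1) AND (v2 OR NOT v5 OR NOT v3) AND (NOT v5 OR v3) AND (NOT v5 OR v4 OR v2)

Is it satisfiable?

Suppose v5 = true.
Unit clause (NOT v3) forces v3 = false.
But (v3) is also a unit clause — contradiction.
Backtrack on v5: now try v5 = false.
Unit clause (v2) forces v2 = true.
Unit clause (v1) forces v1 = true.
But (NOT v1) is also a unit clause — contradiction.
Both values of v5 lead to a conflict.
No assignment satisfies every clause.

No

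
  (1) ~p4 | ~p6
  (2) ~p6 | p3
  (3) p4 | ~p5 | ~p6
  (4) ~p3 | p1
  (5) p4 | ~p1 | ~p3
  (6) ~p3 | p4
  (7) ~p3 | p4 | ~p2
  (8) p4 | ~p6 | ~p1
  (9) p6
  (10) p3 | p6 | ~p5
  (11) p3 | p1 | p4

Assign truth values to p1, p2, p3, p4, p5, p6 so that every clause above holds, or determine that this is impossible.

UNSATISFIABLE

Unit clause (p6) forces p6 = 1.
Unit clause (~p4) forces p4 = 0.
Unit clause (p3) forces p3 = 1.
That conflicts with the unit clause (~p3).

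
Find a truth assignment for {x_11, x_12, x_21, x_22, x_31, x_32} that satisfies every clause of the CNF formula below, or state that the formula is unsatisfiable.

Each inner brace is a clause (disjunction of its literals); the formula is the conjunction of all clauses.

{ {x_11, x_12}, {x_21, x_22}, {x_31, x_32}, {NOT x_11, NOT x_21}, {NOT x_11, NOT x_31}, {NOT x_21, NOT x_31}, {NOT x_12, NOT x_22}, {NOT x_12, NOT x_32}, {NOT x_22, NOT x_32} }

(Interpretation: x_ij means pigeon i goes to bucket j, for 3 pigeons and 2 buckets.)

Branch on x_11: set x_11 = true.
(NOT x_21) alone gives x_21 = false.
(x_22) alone gives x_22 = true.
(NOT x_31) alone gives x_31 = false.
(x_32) alone gives x_32 = true.
That conflicts with the unit clause (NOT x_32).
That branch fails; take x_11 = false instead.
(x_12) alone gives x_12 = true.
(NOT x_22) alone gives x_22 = false.
(x_21) alone gives x_21 = true.
(NOT x_31) alone gives x_31 = false.
(x_32) alone gives x_32 = true.
That conflicts with the unit clause (NOT x_32).
Neither x_11 = true nor x_11 = false works.

UNSATISFIABLE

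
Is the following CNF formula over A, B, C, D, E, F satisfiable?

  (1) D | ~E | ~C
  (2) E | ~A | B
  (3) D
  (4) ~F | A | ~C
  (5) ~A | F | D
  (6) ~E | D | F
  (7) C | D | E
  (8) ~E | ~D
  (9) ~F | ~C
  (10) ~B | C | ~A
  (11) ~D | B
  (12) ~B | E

Unsatisfiable

(D) alone gives D = 1.
(~E) alone gives E = 0.
(B) alone gives B = 1.
Now (~B) is unsatisfied and unit — conflict.
No assignment satisfies every clause.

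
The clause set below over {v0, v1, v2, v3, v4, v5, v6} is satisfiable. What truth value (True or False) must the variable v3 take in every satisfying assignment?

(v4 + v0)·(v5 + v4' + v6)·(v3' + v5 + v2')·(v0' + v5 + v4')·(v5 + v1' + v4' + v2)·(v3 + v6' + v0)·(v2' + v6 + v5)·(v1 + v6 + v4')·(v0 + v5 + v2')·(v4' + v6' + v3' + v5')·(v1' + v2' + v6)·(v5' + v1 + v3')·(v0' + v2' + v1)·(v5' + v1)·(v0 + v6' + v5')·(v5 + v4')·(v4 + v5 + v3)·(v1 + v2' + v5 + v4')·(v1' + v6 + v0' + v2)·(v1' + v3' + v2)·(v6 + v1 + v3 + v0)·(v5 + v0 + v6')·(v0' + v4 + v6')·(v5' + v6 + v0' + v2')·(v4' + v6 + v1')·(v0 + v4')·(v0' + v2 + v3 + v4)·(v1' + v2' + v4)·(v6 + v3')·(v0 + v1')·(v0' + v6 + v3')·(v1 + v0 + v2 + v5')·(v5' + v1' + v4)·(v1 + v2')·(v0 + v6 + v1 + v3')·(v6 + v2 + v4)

Suppose v3 = 1.
(v6) alone gives v6 = 1.
Case v4 = 1:
(v5') alone gives v5 = 0.
Now (v5) is unsatisfied and unit — conflict.
Backtrack on v4: now try v4 = 0.
(v0) alone gives v0 = 1.
Now (v0') is unsatisfied and unit — conflict.
Neither v4 = 1 nor v4 = 0 works.
So every satisfying assignment has v3 = False.

False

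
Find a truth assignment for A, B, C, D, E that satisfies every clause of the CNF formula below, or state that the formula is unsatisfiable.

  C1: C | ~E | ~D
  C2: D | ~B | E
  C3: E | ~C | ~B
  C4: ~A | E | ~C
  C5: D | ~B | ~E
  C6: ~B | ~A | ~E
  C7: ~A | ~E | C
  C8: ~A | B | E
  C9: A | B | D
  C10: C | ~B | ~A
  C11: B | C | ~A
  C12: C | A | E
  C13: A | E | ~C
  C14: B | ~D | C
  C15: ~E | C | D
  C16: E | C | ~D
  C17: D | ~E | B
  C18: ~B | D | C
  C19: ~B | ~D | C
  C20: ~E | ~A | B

A: 0,  B: 1,  C: 1,  D: 1,  E: 1

Try C = 1.
Try E = 1.
Try D = 1.
Try B = 1.
The clause (~A) is unit, so A = 0.
This assignment satisfies each clause.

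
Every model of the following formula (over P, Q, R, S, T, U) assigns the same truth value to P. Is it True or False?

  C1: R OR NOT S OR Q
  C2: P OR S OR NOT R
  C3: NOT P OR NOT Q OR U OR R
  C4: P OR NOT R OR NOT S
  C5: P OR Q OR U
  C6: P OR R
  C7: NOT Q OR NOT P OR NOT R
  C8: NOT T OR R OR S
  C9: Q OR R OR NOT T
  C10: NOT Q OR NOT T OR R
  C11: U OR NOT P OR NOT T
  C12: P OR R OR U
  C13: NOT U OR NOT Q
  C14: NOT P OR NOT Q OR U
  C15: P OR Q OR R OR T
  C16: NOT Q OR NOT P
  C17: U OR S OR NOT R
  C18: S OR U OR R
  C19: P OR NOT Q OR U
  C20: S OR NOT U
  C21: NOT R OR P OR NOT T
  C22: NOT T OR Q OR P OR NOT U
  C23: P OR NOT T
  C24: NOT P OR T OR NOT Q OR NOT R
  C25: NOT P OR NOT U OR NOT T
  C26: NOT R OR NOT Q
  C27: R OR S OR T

Suppose P = false.
From the singleton clause (R), R = true.
From the singleton clause (S), S = true.
That conflicts with the unit clause (NOT S).
So every satisfying assignment has P = True.

True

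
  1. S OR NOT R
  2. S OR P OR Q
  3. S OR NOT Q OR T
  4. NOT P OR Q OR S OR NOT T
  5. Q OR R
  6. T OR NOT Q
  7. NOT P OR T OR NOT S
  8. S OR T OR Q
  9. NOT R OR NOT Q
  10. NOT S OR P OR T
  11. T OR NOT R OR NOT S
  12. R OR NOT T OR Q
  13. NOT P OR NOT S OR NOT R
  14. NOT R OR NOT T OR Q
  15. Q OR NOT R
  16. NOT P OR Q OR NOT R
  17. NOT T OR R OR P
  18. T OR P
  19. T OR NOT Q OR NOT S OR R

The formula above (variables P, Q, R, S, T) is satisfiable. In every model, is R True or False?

Suppose R = true.
The clause (S) is unit, so S = true.
The clause (NOT Q) is unit, so Q = false.
But (Q) is also a unit clause — contradiction.
So every satisfying assignment has R = False.

False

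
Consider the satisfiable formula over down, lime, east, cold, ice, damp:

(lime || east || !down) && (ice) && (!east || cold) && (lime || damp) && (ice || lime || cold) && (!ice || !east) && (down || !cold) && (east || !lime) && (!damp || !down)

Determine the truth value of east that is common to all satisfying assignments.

False

Suppose east = true.
Unit clause (ice) forces ice = true.
That conflicts with the unit clause (!ice).
So every satisfying assignment has east = False.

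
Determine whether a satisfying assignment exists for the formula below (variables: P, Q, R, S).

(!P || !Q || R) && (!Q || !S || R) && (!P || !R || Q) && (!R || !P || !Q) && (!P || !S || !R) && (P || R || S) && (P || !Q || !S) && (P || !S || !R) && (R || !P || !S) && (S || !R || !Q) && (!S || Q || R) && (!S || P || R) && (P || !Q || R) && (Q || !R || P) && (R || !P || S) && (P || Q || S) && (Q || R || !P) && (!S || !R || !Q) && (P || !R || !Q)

No, unsatisfiable

Case P = false:
Case R = true:
From the singleton clause (!S), S = false.
From the singleton clause (!Q), Q = false.
That conflicts with the unit clause (Q).
That branch fails; take R = false instead.
From the singleton clause (S), S = true.
That conflicts with the unit clause (!S).
Both values of R lead to a conflict.
That branch fails; take P = true instead.
Case Q = false:
From the singleton clause (!R), R = false.
That conflicts with the unit clause (R).
That branch fails; take Q = true instead.
From the singleton clause (R), R = true.
That conflicts with the unit clause (!R).
Both values of Q lead to a conflict.
Both values of P lead to a conflict.
No assignment satisfies every clause.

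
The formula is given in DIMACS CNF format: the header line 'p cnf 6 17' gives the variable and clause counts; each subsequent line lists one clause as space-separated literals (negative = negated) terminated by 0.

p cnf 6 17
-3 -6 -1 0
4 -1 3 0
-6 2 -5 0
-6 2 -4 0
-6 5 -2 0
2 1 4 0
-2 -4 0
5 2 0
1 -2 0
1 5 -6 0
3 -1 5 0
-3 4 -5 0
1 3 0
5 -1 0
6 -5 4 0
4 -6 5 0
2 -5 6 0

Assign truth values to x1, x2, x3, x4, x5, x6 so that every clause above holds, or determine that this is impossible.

UNSATISFIABLE

Try x2 = False.
(x5) alone gives x5 = True.
(¬x6) alone gives x6 = False.
That conflicts with the unit clause (x6).
That branch fails; take x2 = True instead.
(¬x4) alone gives x4 = False.
(x1) alone gives x1 = True.
(x3) alone gives x3 = True.
(¬x6) alone gives x6 = False.
(¬x5) alone gives x5 = False.
That conflicts with the unit clause (x5).
Both values of x2 lead to a conflict.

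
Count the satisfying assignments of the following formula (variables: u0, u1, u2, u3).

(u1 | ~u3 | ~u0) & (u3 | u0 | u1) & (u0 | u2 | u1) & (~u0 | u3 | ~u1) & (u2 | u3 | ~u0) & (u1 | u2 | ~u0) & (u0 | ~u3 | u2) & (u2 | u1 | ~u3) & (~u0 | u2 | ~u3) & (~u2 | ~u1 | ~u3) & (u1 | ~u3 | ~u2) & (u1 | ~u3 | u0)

There are 2^4 = 16 truth assignments over (u0, u1, u2, u3).
Check each against the 12 clauses (columns in the order u0, u1, u2, u3):
  F F F F  ✗ fails (u3 | u0 | u1)
  F F F T  ✗ fails (u0 | u2 | u1)
  F F T F  ✗ fails (u3 | u0 | u1)
  F F T T  ✗ fails (u1 | ~u3 | ~u2)
  F T F F  ✓ satisfies all
  F T F T  ✗ fails (u0 | ~u3 | u2)
  F T T F  ✓ satisfies all
  F T T T  ✗ fails (~u2 | ~u1 | ~u3)
  T F F F  ✗ fails (u2 | u3 | ~u0)
  T F F T  ✗ fails (u1 | ~u3 | ~u0)
  T F T F  ✓ satisfies all
  T F T T  ✗ fails (u1 | ~u3 | ~u0)
  T T F F  ✗ fails (~u0 | u3 | ~u1)
  T T F T  ✗ fails (~u0 | u2 | ~u3)
  T T T F  ✗ fails (~u0 | u3 | ~u1)
  T T T T  ✗ fails (~u2 | ~u1 | ~u3)
3 of the 16 rows are models.

3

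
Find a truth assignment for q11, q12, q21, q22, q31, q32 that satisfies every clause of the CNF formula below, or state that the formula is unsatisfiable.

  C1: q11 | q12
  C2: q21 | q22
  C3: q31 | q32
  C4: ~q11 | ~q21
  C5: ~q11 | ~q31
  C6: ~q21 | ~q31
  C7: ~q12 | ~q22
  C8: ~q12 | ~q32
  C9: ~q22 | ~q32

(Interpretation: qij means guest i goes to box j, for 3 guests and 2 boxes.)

UNSATISFIABLE

Suppose q11 = 1.
The clause (~q21) is unit, so q21 = 0.
The clause (q22) is unit, so q22 = 1.
The clause (~q31) is unit, so q31 = 0.
The clause (q32) is unit, so q32 = 1.
That conflicts with the unit clause (~q32).
Backtrack on q11: now try q11 = 0.
The clause (q12) is unit, so q12 = 1.
The clause (~q22) is unit, so q22 = 0.
The clause (q21) is unit, so q21 = 1.
The clause (~q31) is unit, so q31 = 0.
The clause (q32) is unit, so q32 = 1.
That conflicts with the unit clause (~q32).
Both values of q11 lead to a conflict.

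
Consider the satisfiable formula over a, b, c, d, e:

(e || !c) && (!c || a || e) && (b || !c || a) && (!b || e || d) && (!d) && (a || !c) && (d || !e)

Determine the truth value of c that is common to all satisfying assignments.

False

Suppose c = true.
(e) alone gives e = true.
(!d) alone gives d = false.
But (d) is also a unit clause — contradiction.
So every satisfying assignment has c = False.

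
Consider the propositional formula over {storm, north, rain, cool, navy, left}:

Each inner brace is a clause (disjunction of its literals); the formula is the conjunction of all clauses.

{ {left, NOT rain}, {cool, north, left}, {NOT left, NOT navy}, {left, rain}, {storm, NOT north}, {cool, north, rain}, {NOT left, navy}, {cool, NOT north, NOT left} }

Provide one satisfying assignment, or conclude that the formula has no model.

Suppose left = true.
(NOT navy) alone gives navy = false.
That conflicts with the unit clause (navy).
That branch fails; take left = false instead.
(NOT rain) alone gives rain = false.
That conflicts with the unit clause (rain).
Both values of left lead to a conflict.

UNSATISFIABLE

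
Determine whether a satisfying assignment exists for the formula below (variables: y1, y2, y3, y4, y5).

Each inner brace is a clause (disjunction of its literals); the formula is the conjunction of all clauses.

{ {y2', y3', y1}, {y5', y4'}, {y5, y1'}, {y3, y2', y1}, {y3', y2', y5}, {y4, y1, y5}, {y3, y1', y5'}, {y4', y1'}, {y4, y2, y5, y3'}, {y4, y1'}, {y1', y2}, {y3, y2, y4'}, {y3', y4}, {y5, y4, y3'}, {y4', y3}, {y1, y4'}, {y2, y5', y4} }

No, unsatisfiable

Try y5 = 0.
From the singleton clause (y1'), y1 = 0.
From the singleton clause (y4), y4 = 1.
But (y4') is also a unit clause — contradiction.
That branch fails; take y5 = 1 instead.
From the singleton clause (y4'), y4 = 0.
From the singleton clause (y1'), y1 = 0.
From the singleton clause (y3'), y3 = 0.
From the singleton clause (y2'), y2 = 0.
But (y2) is also a unit clause — contradiction.
Either choice for y5 ends in contradiction.
No assignment satisfies every clause.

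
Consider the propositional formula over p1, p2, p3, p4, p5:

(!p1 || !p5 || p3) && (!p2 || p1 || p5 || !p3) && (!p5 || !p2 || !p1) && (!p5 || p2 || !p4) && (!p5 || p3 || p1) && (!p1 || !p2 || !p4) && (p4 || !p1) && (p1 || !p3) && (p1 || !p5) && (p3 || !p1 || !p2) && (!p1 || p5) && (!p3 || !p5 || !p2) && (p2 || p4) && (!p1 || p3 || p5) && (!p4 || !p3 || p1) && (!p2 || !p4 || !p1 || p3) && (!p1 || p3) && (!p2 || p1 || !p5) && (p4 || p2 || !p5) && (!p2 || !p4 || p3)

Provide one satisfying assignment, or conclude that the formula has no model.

Suppose p4 = false.
(!p1) alone gives p1 = false.
(!p3) alone gives p3 = false.
(!p5) alone gives p5 = false.
(p2) alone gives p2 = true.
All clauses are satisfied.

p1=false; p2=true; p3=false; p4=false; p5=false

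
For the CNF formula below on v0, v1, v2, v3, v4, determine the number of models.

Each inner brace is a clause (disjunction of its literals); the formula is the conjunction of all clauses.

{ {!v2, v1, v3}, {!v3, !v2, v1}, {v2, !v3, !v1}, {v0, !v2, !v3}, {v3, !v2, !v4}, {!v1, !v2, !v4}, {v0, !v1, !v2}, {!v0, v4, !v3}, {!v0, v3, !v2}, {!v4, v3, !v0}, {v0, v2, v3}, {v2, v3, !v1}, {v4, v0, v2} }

There are 2^5 = 32 truth assignments over (v0, v1, v2, v3, v4).
Split on v2. With v2 = true, the clauses containing v2 are satisfied and !v2 drops from the rest; 0 of the 2^4 = 16 assignments to the other variables satisfy what remains.
With v2 = false, by the same count on the reduced clause set, 3 assignments work.
Total: 0 + 3 = 3.

3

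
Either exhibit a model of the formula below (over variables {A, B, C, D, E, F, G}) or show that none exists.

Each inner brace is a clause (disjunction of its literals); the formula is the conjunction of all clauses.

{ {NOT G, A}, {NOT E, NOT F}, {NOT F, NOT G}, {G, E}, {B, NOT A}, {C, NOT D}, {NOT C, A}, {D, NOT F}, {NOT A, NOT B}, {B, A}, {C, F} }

UNSATISFIABLE

Case G = false:
The clause (E) is unit, so E = true.
The clause (NOT F) is unit, so F = false.
The clause (C) is unit, so C = true.
The clause (A) is unit, so A = true.
The clause (B) is unit, so B = true.
But (NOT B) is also a unit clause — contradiction.
That branch fails; take G = true instead.
The clause (A) is unit, so A = true.
The clause (NOT F) is unit, so F = false.
The clause (B) is unit, so B = true.
But (NOT B) is also a unit clause — contradiction.
Neither G = true nor G = false works.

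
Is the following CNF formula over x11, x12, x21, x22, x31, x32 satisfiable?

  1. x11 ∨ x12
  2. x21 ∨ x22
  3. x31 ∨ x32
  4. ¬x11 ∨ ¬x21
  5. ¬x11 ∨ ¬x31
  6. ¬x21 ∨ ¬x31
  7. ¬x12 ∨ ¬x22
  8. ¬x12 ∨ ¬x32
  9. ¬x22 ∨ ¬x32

Try x11 = True.
(¬x21) alone gives x21 = False.
(x22) alone gives x22 = True.
(¬x31) alone gives x31 = False.
(x32) alone gives x32 = True.
That conflicts with the unit clause (¬x32).
That branch fails; take x11 = False instead.
(x12) alone gives x12 = True.
(¬x22) alone gives x22 = False.
(x21) alone gives x21 = True.
(¬x31) alone gives x31 = False.
(x32) alone gives x32 = True.
That conflicts with the unit clause (¬x32).
Neither x11 = True nor x11 = False works.
No assignment satisfies every clause.

No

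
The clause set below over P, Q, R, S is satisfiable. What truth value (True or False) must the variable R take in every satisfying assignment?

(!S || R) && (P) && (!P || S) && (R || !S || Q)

True

Suppose R = false.
From the singleton clause (!S), S = false.
From the singleton clause (P), P = true.
But (!P) is also a unit clause — contradiction.
So every satisfying assignment has R = True.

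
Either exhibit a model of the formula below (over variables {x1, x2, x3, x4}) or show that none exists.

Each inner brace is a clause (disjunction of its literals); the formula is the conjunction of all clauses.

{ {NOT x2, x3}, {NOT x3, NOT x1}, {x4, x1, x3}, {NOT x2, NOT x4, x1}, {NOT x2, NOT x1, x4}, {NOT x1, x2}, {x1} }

UNSATISFIABLE

(x1) alone gives x1 = true.
(NOT x3) alone gives x3 = false.
(NOT x2) alone gives x2 = false.
Now (x2) is unsatisfied and unit — conflict.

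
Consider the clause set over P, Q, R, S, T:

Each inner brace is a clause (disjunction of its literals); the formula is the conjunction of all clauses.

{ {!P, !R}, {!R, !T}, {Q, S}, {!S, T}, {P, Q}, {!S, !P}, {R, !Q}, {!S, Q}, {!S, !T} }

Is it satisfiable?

Yes

Case P = false:
Unit clause (Q) forces Q = true.
Unit clause (R) forces R = true.
Unit clause (!T) forces T = false.
Unit clause (!S) forces S = false.
All clauses are satisfied.
A satisfying assignment: P=false,  Q=true,  R=true,  S=false,  T=false.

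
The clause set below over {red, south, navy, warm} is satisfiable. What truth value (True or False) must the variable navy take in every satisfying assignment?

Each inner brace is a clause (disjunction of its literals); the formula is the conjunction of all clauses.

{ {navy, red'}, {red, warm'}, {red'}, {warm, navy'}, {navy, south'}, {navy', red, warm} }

Suppose navy = 1.
The clause (red') is unit, so red = 0.
The clause (warm') is unit, so warm = 0.
That conflicts with the unit clause (warm).
So every satisfying assignment has navy = False.

False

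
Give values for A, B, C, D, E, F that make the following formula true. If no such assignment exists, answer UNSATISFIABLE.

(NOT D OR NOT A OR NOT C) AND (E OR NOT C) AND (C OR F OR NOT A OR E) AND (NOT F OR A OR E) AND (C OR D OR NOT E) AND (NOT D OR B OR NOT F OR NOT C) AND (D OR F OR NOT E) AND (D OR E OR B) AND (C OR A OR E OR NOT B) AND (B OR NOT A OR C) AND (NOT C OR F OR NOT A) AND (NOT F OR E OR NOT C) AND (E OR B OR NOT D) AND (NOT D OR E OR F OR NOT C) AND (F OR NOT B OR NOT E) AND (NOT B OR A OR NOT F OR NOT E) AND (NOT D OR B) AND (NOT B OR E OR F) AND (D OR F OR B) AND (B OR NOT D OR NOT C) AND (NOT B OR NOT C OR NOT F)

A=true,  B=true,  C=false,  D=false,  E=false,  F=true

Try E = false.
(NOT C) alone gives C = false.
Try F = true.
(A) alone gives A = true.
(B) alone gives B = true.
No clause remains; D is free.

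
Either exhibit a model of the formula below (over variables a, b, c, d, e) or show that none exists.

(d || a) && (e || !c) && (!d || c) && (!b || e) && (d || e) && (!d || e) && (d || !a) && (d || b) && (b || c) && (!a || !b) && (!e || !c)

UNSATISFIABLE

Suppose d = true.
The clause (c) is unit, so c = true.
The clause (e) is unit, so e = true.
Now (!e) is unsatisfied and unit — conflict.
That branch fails; take d = false instead.
The clause (a) is unit, so a = true.
Now (!a) is unsatisfied and unit — conflict.
Neither d = true nor d = false works.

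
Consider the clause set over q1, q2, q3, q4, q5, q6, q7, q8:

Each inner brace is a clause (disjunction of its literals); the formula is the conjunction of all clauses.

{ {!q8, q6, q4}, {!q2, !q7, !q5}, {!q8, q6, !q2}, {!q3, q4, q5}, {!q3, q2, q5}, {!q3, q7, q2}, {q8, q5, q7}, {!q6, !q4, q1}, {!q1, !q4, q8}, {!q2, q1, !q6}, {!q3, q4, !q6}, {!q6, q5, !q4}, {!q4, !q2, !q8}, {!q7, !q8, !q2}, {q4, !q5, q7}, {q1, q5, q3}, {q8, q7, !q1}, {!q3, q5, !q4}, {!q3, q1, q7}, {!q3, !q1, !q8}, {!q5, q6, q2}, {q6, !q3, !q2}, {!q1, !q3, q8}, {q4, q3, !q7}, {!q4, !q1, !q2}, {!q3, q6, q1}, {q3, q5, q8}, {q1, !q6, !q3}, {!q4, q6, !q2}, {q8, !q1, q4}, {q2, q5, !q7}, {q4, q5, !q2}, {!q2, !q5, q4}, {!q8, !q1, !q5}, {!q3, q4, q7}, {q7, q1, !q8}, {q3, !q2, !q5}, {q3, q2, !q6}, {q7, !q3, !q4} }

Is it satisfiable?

Satisfiable

Case q8 = true:
Case q6 = false:
(q4) alone gives q4 = true.
(!q2) alone gives q2 = false.
(!q5) alone gives q5 = false.
(!q3) alone gives q3 = false.
(q1) alone gives q1 = true.
(!q7) alone gives q7 = false.
This assignment satisfies each clause.
A satisfying assignment: q1: true; q2: false; q3: false; q4: true; q5: false; q6: false; q7: false; q8: true.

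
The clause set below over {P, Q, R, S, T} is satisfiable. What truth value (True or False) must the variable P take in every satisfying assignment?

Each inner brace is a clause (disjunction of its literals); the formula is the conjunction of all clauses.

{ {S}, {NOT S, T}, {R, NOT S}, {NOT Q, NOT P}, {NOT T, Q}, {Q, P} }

Suppose P = true.
From the singleton clause (S), S = true.
From the singleton clause (T), T = true.
From the singleton clause (R), R = true.
From the singleton clause (NOT Q), Q = false.
Now (Q) is unsatisfied and unit — conflict.
So every satisfying assignment has P = False.

False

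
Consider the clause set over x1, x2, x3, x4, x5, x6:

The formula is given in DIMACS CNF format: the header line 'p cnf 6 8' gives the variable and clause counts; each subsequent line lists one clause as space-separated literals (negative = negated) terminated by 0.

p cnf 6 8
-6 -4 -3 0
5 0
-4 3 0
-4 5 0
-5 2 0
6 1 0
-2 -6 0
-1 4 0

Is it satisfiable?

Yes

(x5) alone gives x5 = True.
(x2) alone gives x2 = True.
(¬x6) alone gives x6 = False.
(x1) alone gives x1 = True.
(x4) alone gives x4 = True.
(x3) alone gives x3 = True.
This assignment satisfies each clause.
A satisfying assignment: x1: True, x2: True, x3: True, x4: True, x5: True, x6: False.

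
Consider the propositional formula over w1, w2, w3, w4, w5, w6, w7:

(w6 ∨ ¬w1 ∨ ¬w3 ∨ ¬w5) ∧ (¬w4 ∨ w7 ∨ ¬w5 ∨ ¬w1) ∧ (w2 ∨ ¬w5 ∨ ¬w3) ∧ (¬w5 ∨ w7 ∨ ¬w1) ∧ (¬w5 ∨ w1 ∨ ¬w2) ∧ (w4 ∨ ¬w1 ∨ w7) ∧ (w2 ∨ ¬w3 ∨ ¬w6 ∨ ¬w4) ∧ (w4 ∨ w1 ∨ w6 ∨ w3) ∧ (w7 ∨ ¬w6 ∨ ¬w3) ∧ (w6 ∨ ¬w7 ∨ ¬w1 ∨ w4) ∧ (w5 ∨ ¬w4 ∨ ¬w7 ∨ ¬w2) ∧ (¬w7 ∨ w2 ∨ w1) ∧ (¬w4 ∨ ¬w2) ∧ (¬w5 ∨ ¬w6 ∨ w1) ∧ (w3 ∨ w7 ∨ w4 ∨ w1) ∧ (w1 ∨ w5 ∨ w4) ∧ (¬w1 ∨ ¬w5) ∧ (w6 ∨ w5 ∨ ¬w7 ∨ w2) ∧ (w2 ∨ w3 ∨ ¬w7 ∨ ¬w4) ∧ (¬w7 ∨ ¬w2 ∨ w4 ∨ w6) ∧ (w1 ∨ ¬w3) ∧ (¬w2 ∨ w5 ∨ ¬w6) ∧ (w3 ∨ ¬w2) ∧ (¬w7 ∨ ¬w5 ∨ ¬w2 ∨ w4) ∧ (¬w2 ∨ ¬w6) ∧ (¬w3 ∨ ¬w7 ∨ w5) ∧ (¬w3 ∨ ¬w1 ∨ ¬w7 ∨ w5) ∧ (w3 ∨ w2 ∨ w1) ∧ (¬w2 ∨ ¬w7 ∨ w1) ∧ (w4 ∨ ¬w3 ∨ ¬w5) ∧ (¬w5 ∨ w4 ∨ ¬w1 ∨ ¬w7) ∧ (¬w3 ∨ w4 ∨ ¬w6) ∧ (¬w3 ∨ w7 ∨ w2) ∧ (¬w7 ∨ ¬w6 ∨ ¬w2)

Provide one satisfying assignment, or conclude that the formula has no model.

Branch on w4: set w4 = False.
Branch on w1: set w1 = True.
From the singleton clause (w7), w7 = True.
From the singleton clause (w6), w6 = True.
From the singleton clause (¬w5), w5 = False.
From the singleton clause (¬w2), w2 = False.
From the singleton clause (¬w3), w3 = False.
This assignment satisfies each clause.

w1: True; w2: False; w3: False; w4: False; w5: False; w6: True; w7: True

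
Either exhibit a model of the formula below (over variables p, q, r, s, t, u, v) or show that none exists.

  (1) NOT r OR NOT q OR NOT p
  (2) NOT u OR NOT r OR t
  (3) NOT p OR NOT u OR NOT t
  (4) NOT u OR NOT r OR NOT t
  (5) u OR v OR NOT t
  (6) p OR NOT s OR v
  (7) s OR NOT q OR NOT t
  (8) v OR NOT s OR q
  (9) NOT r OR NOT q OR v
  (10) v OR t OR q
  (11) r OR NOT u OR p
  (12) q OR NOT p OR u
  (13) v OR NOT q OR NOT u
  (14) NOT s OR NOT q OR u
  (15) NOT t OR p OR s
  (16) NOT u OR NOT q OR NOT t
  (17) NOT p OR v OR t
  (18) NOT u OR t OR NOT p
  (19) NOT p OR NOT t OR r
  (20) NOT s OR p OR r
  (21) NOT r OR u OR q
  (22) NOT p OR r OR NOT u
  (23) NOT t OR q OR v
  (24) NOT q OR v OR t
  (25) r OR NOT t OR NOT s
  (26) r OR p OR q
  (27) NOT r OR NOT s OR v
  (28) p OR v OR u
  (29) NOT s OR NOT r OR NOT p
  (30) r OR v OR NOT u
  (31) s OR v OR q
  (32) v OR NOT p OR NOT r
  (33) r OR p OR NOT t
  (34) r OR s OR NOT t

p=false, q=true, r=true, s=false, t=false, u=false, v=true

Case r = true:
Case q = true:
(NOT p) alone gives p = false.
(v) alone gives v = true.
Case u = false:
(NOT s) alone gives s = false.
(NOT t) alone gives t = false.
All clauses are satisfied.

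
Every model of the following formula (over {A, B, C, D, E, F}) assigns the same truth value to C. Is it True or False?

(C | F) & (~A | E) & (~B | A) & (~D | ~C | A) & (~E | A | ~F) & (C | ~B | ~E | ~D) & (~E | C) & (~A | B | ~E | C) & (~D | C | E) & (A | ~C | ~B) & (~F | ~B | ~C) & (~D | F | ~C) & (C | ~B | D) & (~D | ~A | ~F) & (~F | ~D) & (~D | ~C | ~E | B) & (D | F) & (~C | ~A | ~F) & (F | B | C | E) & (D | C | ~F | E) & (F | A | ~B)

Suppose C = 0.
The clause (F) is unit, so F = 1.
The clause (~E) is unit, so E = 0.
The clause (~A) is unit, so A = 0.
The clause (~B) is unit, so B = 0.
The clause (~D) is unit, so D = 0.
Now (D) is unsatisfied and unit — conflict.
So every satisfying assignment has C = True.

True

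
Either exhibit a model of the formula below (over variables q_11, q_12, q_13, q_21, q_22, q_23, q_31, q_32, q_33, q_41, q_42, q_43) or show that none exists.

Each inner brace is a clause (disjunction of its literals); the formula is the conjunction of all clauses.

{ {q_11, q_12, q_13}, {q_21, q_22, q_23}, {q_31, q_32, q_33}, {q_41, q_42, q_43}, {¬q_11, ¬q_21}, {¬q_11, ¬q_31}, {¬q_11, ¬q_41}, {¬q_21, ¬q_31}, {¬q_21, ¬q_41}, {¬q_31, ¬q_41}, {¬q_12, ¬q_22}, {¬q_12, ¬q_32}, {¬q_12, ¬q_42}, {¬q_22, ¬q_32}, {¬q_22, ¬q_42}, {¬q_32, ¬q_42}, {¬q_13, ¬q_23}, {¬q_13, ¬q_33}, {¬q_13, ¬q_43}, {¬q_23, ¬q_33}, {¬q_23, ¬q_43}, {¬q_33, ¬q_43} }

UNSATISFIABLE

Try q_11 = False.
Try q_12 = True.
From the singleton clause (¬q_22), q_22 = False.
From the singleton clause (¬q_32), q_32 = False.
From the singleton clause (¬q_42), q_42 = False.
Try q_21 = True.
From the singleton clause (¬q_31), q_31 = False.
From the singleton clause (q_33), q_33 = True.
From the singleton clause (¬q_41), q_41 = False.
From the singleton clause (q_43), q_43 = True.
That conflicts with the unit clause (¬q_43).
Undo q_21 and try q_21 = False.
From the singleton clause (q_23), q_23 = True.
From the singleton clause (¬q_13), q_13 = False.
From the singleton clause (¬q_33), q_33 = False.
From the singleton clause (q_31), q_31 = True.
From the singleton clause (¬q_41), q_41 = False.
From the singleton clause (q_43), q_43 = True.
That conflicts with the unit clause (¬q_43).
Neither q_21 = True nor q_21 = False works.
Undo q_12 and try q_12 = False.
From the singleton clause (q_13), q_13 = True.
From the singleton clause (¬q_23), q_23 = False.
From the singleton clause (¬q_33), q_33 = False.
From the singleton clause (¬q_43), q_43 = False.
Try q_21 = True.
From the singleton clause (¬q_31), q_31 = False.
From the singleton clause (q_32), q_32 = True.
From the singleton clause (¬q_41), q_41 = False.
From the singleton clause (q_42), q_42 = True.
That conflicts with the unit clause (¬q_42).
Undo q_21 and try q_21 = False.
From the singleton clause (q_22), q_22 = True.
From the singleton clause (¬q_32), q_32 = False.
From the singleton clause (q_31), q_31 = True.
From the singleton clause (¬q_41), q_41 = False.
From the singleton clause (q_42), q_42 = True.
That conflicts with the unit clause (¬q_42).
Neither q_21 = True nor q_21 = False works.
Neither q_12 = True nor q_12 = False works.
Undo q_11 and try q_11 = True.
From the singleton clause (¬q_21), q_21 = False.
From the singleton clause (¬q_31), q_31 = False.
From the singleton clause (¬q_41), q_41 = False.
Try q_22 = True.
From the singleton clause (¬q_12), q_12 = False.
From the singleton clause (¬q_32), q_32 = False.
From the singleton clause (q_33), q_33 = True.
From the singleton clause (¬q_42), q_42 = False.
From the singleton clause (q_43), q_43 = True.
That conflicts with the unit clause (¬q_43).
Undo q_22 and try q_22 = False.
From the singleton clause (q_23), q_23 = True.
From the singleton clause (¬q_13), q_13 = False.
From the singleton clause (¬q_33), q_33 = False.
From the singleton clause (q_32), q_32 = True.
From the singleton clause (¬q_12), q_12 = False.
From the singleton clause (¬q_42), q_42 = False.
From the singleton clause (q_43), q_43 = True.
That conflicts with the unit clause (¬q_43).
Neither q_22 = True nor q_22 = False works.
Neither q_11 = True nor q_11 = False works.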